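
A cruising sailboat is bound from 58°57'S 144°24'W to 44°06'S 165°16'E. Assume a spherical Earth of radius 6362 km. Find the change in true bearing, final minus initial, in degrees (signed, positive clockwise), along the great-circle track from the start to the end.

+40.7°

At departure: θ₁ = atan2(sin Δλ cos φ₂, cos φ₁ sin φ₂ − sin φ₁ cos φ₂ cos Δλ) = 273.50°
At arrival: θ₂ = atan2(sin Δλ cos φ₁, −cos φ₂ sin φ₁ + sin φ₂ cos φ₁ cos Δλ) = 314.20°
Δθ = θ₂ − θ₁ = +40.7°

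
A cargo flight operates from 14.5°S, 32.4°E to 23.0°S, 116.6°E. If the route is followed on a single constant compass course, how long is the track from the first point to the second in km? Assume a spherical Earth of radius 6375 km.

Δψ = ln[tan(π/4+φ₂/2)/tan(π/4+φ₁/2)] = -0.1568;  Δφ = -0.1484 rad,  Δλ = +1.4696 rad
q = Δφ/Δψ = 0.9459
d = R·√(Δφ² + q²Δλ²) = 6375·1.39790 = 8912 km

8912 km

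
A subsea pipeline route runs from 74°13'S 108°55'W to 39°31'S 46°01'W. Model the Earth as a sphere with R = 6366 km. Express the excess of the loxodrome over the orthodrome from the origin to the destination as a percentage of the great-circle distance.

3.7%

Great circle: σ = 0.7843 rad → d_gc = Rσ = 4992.7 km
Rhumb: Δφ = +0.6056, Δλ = +1.0978, Δψ = +1.2241, q = Δφ/Δψ = 0.4947 → d_rh = R√(Δφ²+q²Δλ²) = 5178.7 km
Excess = (5178.7 − 4992.7) / 4992.7 = 186.0 / 4992.7 = 3.73% ≈ 3.7%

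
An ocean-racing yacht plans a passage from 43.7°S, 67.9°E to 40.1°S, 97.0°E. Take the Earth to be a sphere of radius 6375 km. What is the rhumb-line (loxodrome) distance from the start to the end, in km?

Rhumb course C = atan2(Δλ, Δψ) with Δψ = ln[tan(π/4+φ₂/2)/tan(π/4+φ₁/2)] = +0.0845, Δλ = +0.5079 → C = 80.56°
d = R·|Δφ| / |cos C| = 6375·0.06283 / 0.16403 = 2442 km

2442 km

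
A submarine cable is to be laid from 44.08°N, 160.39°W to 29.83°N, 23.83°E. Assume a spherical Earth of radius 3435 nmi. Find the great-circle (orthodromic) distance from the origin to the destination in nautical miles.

6354 nmi

cos σ = sin φ₁ sin φ₂ + cos φ₁ cos φ₂ cos Δλ
      = sin(44.08°)sin(29.83°) + cos(44.08°)cos(29.83°)cos(-175.78°) = -0.2755
σ = 105.989° → d = Rσ = 3435·1.84986 = 6354 nmi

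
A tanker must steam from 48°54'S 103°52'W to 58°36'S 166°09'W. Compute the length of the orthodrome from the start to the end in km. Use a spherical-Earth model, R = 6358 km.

4065 km

cos σ = sin φ₁ sin φ₂ + cos φ₁ cos φ₂ cos Δλ
      = sin(-48.90°)sin(-58.60°) + cos(-48.90°)cos(-58.60°)cos(-62.28°) = 0.8025
σ = 36.630° → d = Rσ = 6358·0.63932 = 4065 km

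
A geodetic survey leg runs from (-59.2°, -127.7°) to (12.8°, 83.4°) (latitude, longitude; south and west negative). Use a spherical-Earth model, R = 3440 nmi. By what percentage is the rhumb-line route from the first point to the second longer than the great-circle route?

Great circle: σ = 2.2368 rad → d_gc = Rσ = 7694.6 nmi
Rhumb: Δφ = +1.2566, Δλ = -2.5988, Δψ = +1.5146, q = Δφ/Δψ = 0.8297 → d_rh = R√(Δφ²+q²Δλ²) = 8584.8 nmi
Excess = (8584.8 − 7694.6) / 7694.6 = 890.2 / 7694.6 = 11.57% ≈ 11.6%

11.6%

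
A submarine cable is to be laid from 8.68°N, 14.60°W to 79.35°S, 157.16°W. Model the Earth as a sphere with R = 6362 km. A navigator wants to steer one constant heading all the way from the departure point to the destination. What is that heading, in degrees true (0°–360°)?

Δψ = ln[tan(π/4+φ₂/2)/tan(π/4+φ₁/2)] = -2.5250
Δλ = -2.4881 rad (taken the short way round)
course = atan2(Δλ, Δψ) = 224.58°

224.6°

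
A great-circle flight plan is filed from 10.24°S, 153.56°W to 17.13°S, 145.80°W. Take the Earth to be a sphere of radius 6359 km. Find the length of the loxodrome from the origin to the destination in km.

1133 km

Rhumb course C = atan2(Δλ, Δψ) with Δψ = ln[tan(π/4+φ₂/2)/tan(π/4+φ₁/2)] = -0.1239, Δλ = +0.1354 → C = 132.44°
d = R·|Δφ| / |cos C| = 6359·0.12025 / 0.67483 = 1133 km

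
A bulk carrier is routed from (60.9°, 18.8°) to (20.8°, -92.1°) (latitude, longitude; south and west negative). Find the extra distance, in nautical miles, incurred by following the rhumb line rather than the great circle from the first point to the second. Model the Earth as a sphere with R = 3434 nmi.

448 nmi

Great circle: cos σ = sin φ₁ sin φ₂ + cos φ₁ cos φ₂ cos Δλ,  σ = 1.4222 rad → d_gc = 4883.7 nmi
Rhumb line: Δψ = -0.9775, q = Δφ/Δψ = 0.7160, d_rh = R√(Δφ²+q²Δλ²) = 5331.3 nmi
Excess = 5331.3 − 4883.7 = 447.6 ≈ 448 nmi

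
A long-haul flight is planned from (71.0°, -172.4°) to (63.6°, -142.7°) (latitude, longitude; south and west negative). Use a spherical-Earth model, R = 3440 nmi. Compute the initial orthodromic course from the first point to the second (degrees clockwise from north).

108.5°

θ = atan2( sin Δλ·cos φ₂ ,  cos φ₁ sin φ₂ − sin φ₁ cos φ₂ cos Δλ )
  = atan2(+0.2203, -0.0736) = 108.47°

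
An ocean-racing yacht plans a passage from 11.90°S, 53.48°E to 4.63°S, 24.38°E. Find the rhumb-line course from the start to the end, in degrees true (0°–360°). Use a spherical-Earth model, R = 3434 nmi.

Meridional parts: M(φ₁)=-0.2092, M(φ₂)=-0.0809 → ΔM = +0.1283;  Δλ = -0.5079 rad
tan C = Δλ / ΔM = -3.9584 → C = 284.18°

284.2°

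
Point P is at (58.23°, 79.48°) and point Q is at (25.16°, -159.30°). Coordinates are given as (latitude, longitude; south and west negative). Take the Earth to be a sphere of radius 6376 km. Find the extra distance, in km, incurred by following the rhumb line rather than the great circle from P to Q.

Great circle: cos σ = sin φ₁ sin φ₂ + cos φ₁ cos φ₂ cos Δλ,  σ = 1.4561 rad → d_gc = 9284.2 km
Rhumb line: Δψ = -0.8028, q = Δφ/Δψ = 0.7190, d_rh = R√(Δφ²+q²Δλ²) = 10373.2 km
Excess = 10373.2 − 9284.2 = 1089.0 ≈ 1089 km

1089 km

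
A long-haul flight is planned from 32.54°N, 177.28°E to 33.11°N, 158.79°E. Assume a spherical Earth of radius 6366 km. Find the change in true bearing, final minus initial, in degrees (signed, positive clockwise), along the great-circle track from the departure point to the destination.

At departure: θ₁ = atan2(sin Δλ cos φ₂, cos φ₁ sin φ₂ − sin φ₁ cos φ₂ cos Δλ) = 277.13°
At arrival: θ₂ = atan2(sin Δλ cos φ₁, −cos φ₂ sin φ₁ + sin φ₂ cos φ₁ cos Δλ) = 267.04°
Δθ = θ₂ − θ₁ = -10.1°

-10.1°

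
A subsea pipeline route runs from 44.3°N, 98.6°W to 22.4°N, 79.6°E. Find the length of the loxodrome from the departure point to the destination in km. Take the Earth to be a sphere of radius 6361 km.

16516 km

Δψ = ln[tan(π/4+φ₂/2)/tan(π/4+φ₁/2)] = -0.4629;  Δφ = -0.3822 rad,  Δλ = +3.1102 rad
q = Δφ/Δψ = 0.8257
d = R·√(Δφ² + q²Δλ²) = 6361·2.59649 = 16516 km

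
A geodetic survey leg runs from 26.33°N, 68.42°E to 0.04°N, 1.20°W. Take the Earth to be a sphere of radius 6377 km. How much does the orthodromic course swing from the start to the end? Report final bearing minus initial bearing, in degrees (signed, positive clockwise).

Initial bearing θ₁ = atan2(sin Δλ cos φ₂, cos φ₁ sin φ₂ − sin φ₁ cos φ₂ cos Δλ) = 260.68°
Final bearing θ₂ = (initial bearing from the destination back to the start) + 180° = 242.18°
Δθ = θ₂ − θ₁ = -18.5°

-18.5°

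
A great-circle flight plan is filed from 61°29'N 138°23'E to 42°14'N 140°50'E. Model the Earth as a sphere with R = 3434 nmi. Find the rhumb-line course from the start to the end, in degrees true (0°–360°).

Δψ = ln[tan(π/4+φ₂/2)/tan(π/4+φ₁/2)] = -0.5553
Δλ = +0.0428 rad (taken the short way round)
course = atan2(Δλ, Δψ) = 175.60°

175.6°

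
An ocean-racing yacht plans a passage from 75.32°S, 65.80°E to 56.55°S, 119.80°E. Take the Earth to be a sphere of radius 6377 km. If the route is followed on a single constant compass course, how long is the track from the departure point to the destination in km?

3125 km

Δψ = ln[tan(π/4+φ₂/2)/tan(π/4+φ₁/2)] = +0.8471;  Δφ = +0.3276 rad,  Δλ = +0.9425 rad
q = Δφ/Δψ = 0.3867
d = R·√(Δφ² + q²Δλ²) = 6377·0.49008 = 3125 km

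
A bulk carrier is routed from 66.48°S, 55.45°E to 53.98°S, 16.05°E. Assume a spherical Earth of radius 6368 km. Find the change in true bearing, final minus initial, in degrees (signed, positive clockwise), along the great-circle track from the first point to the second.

Initial bearing θ₁ = atan2(sin Δλ cos φ₂, cos φ₁ sin φ₂ − sin φ₁ cos φ₂ cos Δλ) = 284.12°
Final bearing θ₂ = (initial bearing from the destination back to the start) + 180° = 318.84°
Δθ = θ₂ − θ₁ = +34.7°

+34.7°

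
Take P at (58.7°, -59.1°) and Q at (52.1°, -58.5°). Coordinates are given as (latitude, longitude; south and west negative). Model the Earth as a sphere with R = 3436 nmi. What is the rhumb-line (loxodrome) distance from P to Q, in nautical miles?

Δψ = ln[tan(π/4+φ₂/2)/tan(π/4+φ₁/2)] = -0.2034;  Δφ = -0.1152 rad,  Δλ = +0.0105 rad
q = Δφ/Δψ = 0.5662
d = R·√(Δφ² + q²Δλ²) = 3436·0.11534 = 396 nmi

396 nmi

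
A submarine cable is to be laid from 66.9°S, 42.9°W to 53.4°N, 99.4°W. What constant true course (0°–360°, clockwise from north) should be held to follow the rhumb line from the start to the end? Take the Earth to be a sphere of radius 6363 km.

Meridional parts: M(φ₁)=-1.5879, M(φ₂)=+1.1065 → ΔM = +2.6944;  Δλ = -0.9861 rad
tan C = Δλ / ΔM = -0.3660 → C = 339.90°

339.9°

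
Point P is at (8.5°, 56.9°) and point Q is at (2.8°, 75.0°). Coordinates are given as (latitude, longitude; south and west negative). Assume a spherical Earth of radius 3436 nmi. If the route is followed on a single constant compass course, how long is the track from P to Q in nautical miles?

1133 nmi

Rhumb course C = atan2(Δλ, Δψ) with Δψ = ln[tan(π/4+φ₂/2)/tan(π/4+φ₁/2)] = -0.1000, Δλ = +0.3159 → C = 107.57°
d = R·|Δφ| / |cos C| = 3436·0.09948 / 0.30182 = 1133 nmi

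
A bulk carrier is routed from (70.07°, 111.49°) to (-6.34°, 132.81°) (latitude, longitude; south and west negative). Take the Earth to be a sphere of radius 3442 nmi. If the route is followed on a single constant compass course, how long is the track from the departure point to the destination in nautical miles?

Rhumb course C = atan2(Δλ, Δψ) with Δψ = ln[tan(π/4+φ₂/2)/tan(π/4+φ₁/2)] = -1.8499, Δλ = +0.3721 → C = 168.63°
d = R·|Δφ| / |cos C| = 3442·1.33361 / 0.98036 = 4682 nmi

4682 nmi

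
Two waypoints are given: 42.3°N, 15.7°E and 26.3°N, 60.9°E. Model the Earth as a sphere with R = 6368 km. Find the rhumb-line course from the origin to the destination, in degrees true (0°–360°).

Δψ = ln[tan(π/4+φ₂/2)/tan(π/4+φ₁/2)] = -0.3402
Δλ = +0.7889 rad (taken the short way round)
course = atan2(Δλ, Δψ) = 113.33°

113.3°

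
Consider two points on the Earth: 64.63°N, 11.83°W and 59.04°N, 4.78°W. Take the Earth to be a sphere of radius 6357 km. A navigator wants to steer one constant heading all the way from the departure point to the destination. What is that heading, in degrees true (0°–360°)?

149.3°

Meridional parts: M(φ₁)=+1.4913, M(φ₂)=+1.2839 → ΔM = -0.2074;  Δλ = +0.1230 rad
tan C = Δλ / ΔM = -0.5934 → C = 149.31°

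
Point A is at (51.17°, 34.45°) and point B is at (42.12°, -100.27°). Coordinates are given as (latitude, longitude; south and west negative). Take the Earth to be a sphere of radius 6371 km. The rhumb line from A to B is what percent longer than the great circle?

Great circle: σ = 1.3743 rad → d_gc = Rσ = 8755.8 km
Rhumb: Δφ = -0.1580, Δλ = -2.3513, Δψ = -0.2309, q = Δφ/Δψ = 0.6842 → d_rh = R√(Δφ²+q²Δλ²) = 10298.6 km
Excess = (10298.6 − 8755.8) / 8755.8 = 1542.8 / 8755.8 = 17.62% ≈ 17.6%

17.6%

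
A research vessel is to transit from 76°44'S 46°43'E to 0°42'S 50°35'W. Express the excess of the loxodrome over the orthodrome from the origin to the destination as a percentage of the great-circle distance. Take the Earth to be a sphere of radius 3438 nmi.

6.7%

Great circle: σ = 1.5881 rad → d_gc = Rσ = 5459.8 nmi
Rhumb: Δφ = +1.3270, Δλ = -1.6982, Δψ = +2.1394, q = Δφ/Δψ = 0.6203 → d_rh = R√(Δφ²+q²Δλ²) = 5824.9 nmi
Excess = (5824.9 − 5459.8) / 5459.8 = 365.1 / 5459.8 = 6.69% ≈ 6.7%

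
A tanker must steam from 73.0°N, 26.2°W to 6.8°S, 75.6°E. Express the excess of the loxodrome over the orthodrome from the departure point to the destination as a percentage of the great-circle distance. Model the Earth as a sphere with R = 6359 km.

Great circle: σ = 1.7443 rad → d_gc = Rσ = 11091.8 km
Rhumb: Δφ = -1.3928, Δλ = +1.7767, Δψ = -2.0197, q = Δφ/Δψ = 0.6896 → d_rh = R√(Δφ²+q²Δλ²) = 11795.8 km
Excess = (11795.8 − 11091.8) / 11091.8 = 704.0 / 11091.8 = 6.347% ≈ 6.3%

6.3%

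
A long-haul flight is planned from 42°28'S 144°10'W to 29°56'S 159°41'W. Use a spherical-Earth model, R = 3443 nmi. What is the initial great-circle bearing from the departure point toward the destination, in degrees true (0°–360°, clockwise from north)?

θ = atan2( sin Δλ·cos φ₂ ,  cos φ₁ sin φ₂ − sin φ₁ cos φ₂ cos Δλ )
  = atan2(-0.2318, +0.1957) = 310.17°

310.2°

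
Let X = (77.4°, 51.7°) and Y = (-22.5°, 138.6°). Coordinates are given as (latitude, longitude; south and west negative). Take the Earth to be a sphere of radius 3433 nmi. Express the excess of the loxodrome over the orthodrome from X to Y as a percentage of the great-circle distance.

3.9%

Great circle: σ = 1.9418 rad → d_gc = Rσ = 6666.3 nmi
Rhumb: Δφ = -1.7436, Δλ = +1.5167, Δψ = -2.6068, q = Δφ/Δψ = 0.6689 → d_rh = R√(Δφ²+q²Δλ²) = 6925.1 nmi
Excess = (6925.1 − 6666.3) / 6666.3 = 258.8 / 6666.3 = 3.88% ≈ 3.9%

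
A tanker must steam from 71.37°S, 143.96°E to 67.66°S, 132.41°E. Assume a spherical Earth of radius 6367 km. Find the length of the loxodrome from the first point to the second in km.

609 km

Rhumb course C = atan2(Δλ, Δψ) with Δψ = ln[tan(π/4+φ₂/2)/tan(π/4+φ₁/2)] = +0.1855, Δλ = -0.2016 → C = 312.62°
d = R·|Δφ| / |cos C| = 6367·0.06475 / 0.67718 = 609 km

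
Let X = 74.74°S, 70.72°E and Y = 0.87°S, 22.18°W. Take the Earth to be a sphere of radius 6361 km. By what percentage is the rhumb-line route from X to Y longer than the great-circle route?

5.9%

Great circle: σ = 1.5695 rad → d_gc = Rσ = 9983.4 km
Rhumb: Δφ = +1.2893, Δλ = -1.6214, Δψ = +1.9950, q = Δφ/Δψ = 0.6462 → d_rh = R√(Δφ²+q²Δλ²) = 10568.0 km
Excess = (10568.0 − 9983.4) / 9983.4 = 584.6 / 9983.4 = 5.86% ≈ 5.9%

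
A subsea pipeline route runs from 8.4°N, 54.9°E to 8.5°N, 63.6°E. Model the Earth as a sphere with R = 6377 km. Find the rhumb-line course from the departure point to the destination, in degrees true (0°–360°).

89.3°

Δψ = ln[tan(π/4+φ₂/2)/tan(π/4+φ₁/2)] = +0.0018
Δλ = +0.1518 rad (taken the short way round)
course = atan2(Δλ, Δψ) = 89.33°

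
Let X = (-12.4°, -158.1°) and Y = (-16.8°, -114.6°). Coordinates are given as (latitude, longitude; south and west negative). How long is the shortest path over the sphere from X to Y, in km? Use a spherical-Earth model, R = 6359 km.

Haversine: a = sin²(Δφ/2)+cos φ₁ cos φ₂ sin²(Δλ/2) = 0.12986;  σ = 2·atan2(√a,√(1−a))
σ = 42.245° → d = Rσ = 6359·0.73731 = 4689 km

4689 km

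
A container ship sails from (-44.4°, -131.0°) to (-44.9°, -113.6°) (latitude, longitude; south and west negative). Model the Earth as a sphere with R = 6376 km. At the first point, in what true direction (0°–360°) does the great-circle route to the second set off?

θ = atan2( sin Δλ·cos φ₂ ,  cos φ₁ sin φ₂ − sin φ₁ cos φ₂ cos Δλ )
  = atan2(+0.2118, -0.0314) = 98.43°

98.4°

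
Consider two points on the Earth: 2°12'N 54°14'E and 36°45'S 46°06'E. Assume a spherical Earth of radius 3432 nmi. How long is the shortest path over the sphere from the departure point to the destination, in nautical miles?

Haversine: a = sin²(Δφ/2)+cos φ₁ cos φ₂ sin²(Δλ/2) = 0.11518;  σ = 2·atan2(√a,√(1−a))
σ = 39.678° → d = Rσ = 3432·0.69252 = 2377 nmi

2377 nmi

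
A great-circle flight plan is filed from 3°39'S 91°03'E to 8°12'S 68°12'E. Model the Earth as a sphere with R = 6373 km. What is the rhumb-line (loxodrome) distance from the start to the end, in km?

Rhumb course C = atan2(Δλ, Δψ) with Δψ = ln[tan(π/4+φ₂/2)/tan(π/4+φ₁/2)] = -0.0799, Δλ = -0.3988 → C = 258.68°
d = R·|Δφ| / |cos C| = 6373·0.07941 / 0.19635 = 2578 km

2578 km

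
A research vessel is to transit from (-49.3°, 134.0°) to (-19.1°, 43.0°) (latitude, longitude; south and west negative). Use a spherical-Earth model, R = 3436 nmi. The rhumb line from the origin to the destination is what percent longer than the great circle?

Great circle: σ = 1.3312 rad → d_gc = Rσ = 4574.0 nmi
Rhumb: Δφ = +0.5271, Δλ = -1.5882, Δψ = +0.6521, q = Δφ/Δψ = 0.8083 → d_rh = R√(Δφ²+q²Δλ²) = 4768.3 nmi
Excess = (4768.3 − 4574.0) / 4574.0 = 194.3 / 4574.0 = 4.248% ≈ 4.2%

4.2%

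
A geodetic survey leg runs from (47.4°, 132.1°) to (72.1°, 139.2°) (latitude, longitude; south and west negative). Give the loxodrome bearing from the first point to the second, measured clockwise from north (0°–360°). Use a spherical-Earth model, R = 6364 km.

Δψ = ln[tan(π/4+φ₂/2)/tan(π/4+φ₁/2)] = +0.9065
Δλ = +0.1239 rad (taken the short way round)
course = atan2(Δλ, Δψ) = 7.78°

7.8°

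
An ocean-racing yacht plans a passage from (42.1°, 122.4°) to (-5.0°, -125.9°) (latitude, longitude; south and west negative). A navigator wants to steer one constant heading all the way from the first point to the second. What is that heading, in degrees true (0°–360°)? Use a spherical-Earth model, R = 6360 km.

114.8°

Δψ = ln[tan(π/4+φ₂/2)/tan(π/4+φ₁/2)] = -0.8989
Δλ = +1.9495 rad (taken the short way round)
course = atan2(Δλ, Δψ) = 114.75°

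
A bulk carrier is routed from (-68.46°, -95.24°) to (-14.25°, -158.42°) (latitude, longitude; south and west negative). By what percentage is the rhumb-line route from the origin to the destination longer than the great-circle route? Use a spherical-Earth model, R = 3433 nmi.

2.6%

Great circle: σ = 1.1707 rad → d_gc = Rσ = 4019.0 nmi
Rhumb: Δφ = +0.9461, Δλ = -1.1027, Δψ = +1.4083, q = Δφ/Δψ = 0.6718 → d_rh = R√(Δφ²+q²Δλ²) = 4125.4 nmi
Excess = (4125.4 − 4019.0) / 4019.0 = 106.4 / 4019.0 = 2.647% ≈ 2.6%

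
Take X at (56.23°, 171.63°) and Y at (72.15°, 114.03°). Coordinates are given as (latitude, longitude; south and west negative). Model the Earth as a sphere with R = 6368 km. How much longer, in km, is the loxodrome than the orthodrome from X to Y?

Great circle: cos σ = sin φ₁ sin φ₂ + cos φ₁ cos φ₂ cos Δλ,  σ = 0.4895 rad → d_gc = 3117.3 km
Rhumb line: Δψ = +0.6590, q = Δφ/Δψ = 0.4216, d_rh = R√(Δφ²+q²Δλ²) = 3227.5 km
Excess = 3227.5 − 3117.3 = 110.2 ≈ 110 km

110 km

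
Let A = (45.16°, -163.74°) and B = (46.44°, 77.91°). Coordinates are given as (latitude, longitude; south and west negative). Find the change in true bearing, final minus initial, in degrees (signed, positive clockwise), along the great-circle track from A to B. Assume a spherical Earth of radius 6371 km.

-100.5°

Initial bearing θ₁ = atan2(sin Δλ cos φ₂, cos φ₁ sin φ₂ − sin φ₁ cos φ₂ cos Δλ) = 320.78°
Final bearing θ₂ = (initial bearing from the destination back to the start) + 180° = 220.32°
Δθ = θ₂ − θ₁ = -100.5°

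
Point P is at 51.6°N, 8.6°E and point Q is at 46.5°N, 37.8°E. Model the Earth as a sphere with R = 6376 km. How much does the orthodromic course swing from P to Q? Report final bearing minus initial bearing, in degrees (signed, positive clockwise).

Initial bearing θ₁ = atan2(sin Δλ cos φ₂, cos φ₁ sin φ₂ − sin φ₁ cos φ₂ cos Δλ) = 93.47°
Final bearing θ₂ = (initial bearing from the destination back to the start) + 180° = 115.75°
Δθ = θ₂ − θ₁ = +22.3°

+22.3°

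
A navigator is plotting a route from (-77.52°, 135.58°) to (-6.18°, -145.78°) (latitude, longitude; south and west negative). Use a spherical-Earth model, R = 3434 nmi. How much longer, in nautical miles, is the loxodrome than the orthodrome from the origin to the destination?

Great circle: cos σ = sin φ₁ sin φ₂ + cos φ₁ cos φ₂ cos Δλ,  σ = 1.4228 rad → d_gc = 4886.0 nmi
Rhumb line: Δψ = +2.1052, q = Δφ/Δψ = 0.5914, d_rh = R√(Δφ²+q²Δλ²) = 5104.2 nmi
Excess = 5104.2 − 4886.0 = 218.2 ≈ 218 nmi

218 nmi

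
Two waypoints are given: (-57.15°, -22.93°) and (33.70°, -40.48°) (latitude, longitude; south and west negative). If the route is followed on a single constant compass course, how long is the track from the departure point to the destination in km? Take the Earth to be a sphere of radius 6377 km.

10250 km

Rhumb course C = atan2(Δλ, Δψ) with Δψ = ln[tan(π/4+φ₂/2)/tan(π/4+φ₁/2)] = +1.8468, Δλ = -0.3063 → C = 350.58°
d = R·|Δφ| / |cos C| = 6377·1.58563 / 0.98652 = 10250 km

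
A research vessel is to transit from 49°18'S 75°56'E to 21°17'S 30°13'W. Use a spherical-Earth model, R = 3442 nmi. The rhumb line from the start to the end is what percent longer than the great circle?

Great circle: σ = 1.4644 rad → d_gc = Rσ = 5040.5 nmi
Rhumb: Δφ = +0.4890, Δλ = -1.8527, Δψ = +0.6115, q = Δφ/Δψ = 0.7996 → d_rh = R√(Δφ²+q²Δλ²) = 5369.8 nmi
Excess = (5369.8 − 5040.5) / 5040.5 = 329.3 / 5040.5 = 6.53% ≈ 6.5%

6.5%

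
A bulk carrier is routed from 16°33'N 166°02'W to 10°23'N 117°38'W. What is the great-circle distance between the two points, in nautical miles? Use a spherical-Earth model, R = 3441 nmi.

2845 nmi

cos σ = sin φ₁ sin φ₂ + cos φ₁ cos φ₂ cos Δλ
      = sin(16.55°)sin(10.38°) + cos(16.55°)cos(10.38°)cos(48.40°) = 0.6773
σ = 47.364° → d = Rσ = 3441·0.82666 = 2845 nmi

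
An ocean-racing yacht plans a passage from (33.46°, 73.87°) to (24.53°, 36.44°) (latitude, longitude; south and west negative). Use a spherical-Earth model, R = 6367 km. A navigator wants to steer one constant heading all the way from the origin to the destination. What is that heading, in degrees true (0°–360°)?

254.7°

Δψ = ln[tan(π/4+φ₂/2)/tan(π/4+φ₁/2)] = -0.1785
Δλ = -0.6533 rad (taken the short way round)
course = atan2(Δλ, Δψ) = 254.72°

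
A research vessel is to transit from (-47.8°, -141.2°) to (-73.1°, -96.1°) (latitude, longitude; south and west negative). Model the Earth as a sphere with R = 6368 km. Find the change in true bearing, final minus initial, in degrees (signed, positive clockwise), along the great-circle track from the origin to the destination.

-40.6°

At departure: θ₁ = atan2(sin Δλ cos φ₂, cos φ₁ sin φ₂ − sin φ₁ cos φ₂ cos Δλ) = 157.24°
At arrival: θ₂ = atan2(sin Δλ cos φ₁, −cos φ₂ sin φ₁ + sin φ₂ cos φ₁ cos Δλ) = 116.61°
Δθ = θ₂ − θ₁ = -40.6°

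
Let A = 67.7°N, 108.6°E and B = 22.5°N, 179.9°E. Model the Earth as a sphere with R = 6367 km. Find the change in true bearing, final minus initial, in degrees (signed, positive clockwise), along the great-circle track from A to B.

At departure: θ₁ = atan2(sin Δλ cos φ₂, cos φ₁ sin φ₂ − sin φ₁ cos φ₂ cos Δλ) = 98.38°
At arrival: θ₂ = atan2(sin Δλ cos φ₁, −cos φ₂ sin φ₁ + sin φ₂ cos φ₁ cos Δλ) = 156.02°
Δθ = θ₂ − θ₁ = +57.6°

+57.6°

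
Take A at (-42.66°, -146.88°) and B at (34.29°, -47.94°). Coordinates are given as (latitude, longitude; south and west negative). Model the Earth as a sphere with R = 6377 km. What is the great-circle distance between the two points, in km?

Haversine: a = sin²(Δφ/2)+cos φ₁ cos φ₂ sin²(Δλ/2) = 0.73810;  σ = 2·atan2(√a,√(1−a))
σ = 118.437° → d = Rσ = 6377·2.06711 = 13182 km

13182 km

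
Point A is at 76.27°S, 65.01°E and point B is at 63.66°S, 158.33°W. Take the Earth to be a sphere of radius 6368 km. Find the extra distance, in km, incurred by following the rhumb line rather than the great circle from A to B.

Great circle: cos σ = sin φ₁ sin φ₂ + cos φ₁ cos φ₂ cos Δλ,  σ = 0.6535 rad → d_gc = 4161.3 km
Rhumb line: Δψ = +0.6645, q = Δφ/Δψ = 0.3312, d_rh = R√(Δφ²+q²Δλ²) = 5221.9 km
Excess = 5221.9 − 4161.3 = 1060.6 ≈ 1061 km

1061 km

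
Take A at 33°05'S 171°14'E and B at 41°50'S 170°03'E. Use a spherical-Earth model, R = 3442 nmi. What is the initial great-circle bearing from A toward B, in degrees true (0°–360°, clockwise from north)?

185.8°

N = sin Δλ·cos φ₂ = -0.0154;  D = cos φ₁ sin φ₂ − sin φ₁ cos φ₂ cos Δλ = -0.1522
initial course = atan2(N, D) = 185.77°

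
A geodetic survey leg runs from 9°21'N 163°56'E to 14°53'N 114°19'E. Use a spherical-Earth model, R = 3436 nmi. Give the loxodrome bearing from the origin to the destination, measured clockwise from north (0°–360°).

Meridional parts: M(φ₁)=+0.1639, M(φ₂)=+0.2627 → ΔM = +0.0988;  Δλ = -0.8660 rad
tan C = Δλ / ΔM = -8.7634 → C = 276.51°

276.5°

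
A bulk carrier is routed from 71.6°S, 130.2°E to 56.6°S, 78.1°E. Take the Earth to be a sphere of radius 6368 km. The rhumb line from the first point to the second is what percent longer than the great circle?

2.9%

Great circle: σ = 0.4535 rad → d_gc = Rσ = 2888.1 km
Rhumb: Δφ = +0.2618, Δλ = -0.9093, Δψ = +0.6165, q = Δφ/Δψ = 0.4247 → d_rh = R√(Δφ²+q²Δλ²) = 2971.0 km
Excess = (2971.0 − 2888.1) / 2888.1 = 82.9 / 2888.1 = 2.87% ≈ 2.9%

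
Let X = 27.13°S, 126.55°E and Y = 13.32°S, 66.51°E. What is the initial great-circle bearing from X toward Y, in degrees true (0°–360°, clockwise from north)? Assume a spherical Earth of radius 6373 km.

271.1°

N = sin Δλ·cos φ₂ = -0.8431;  D = cos φ₁ sin φ₂ − sin φ₁ cos φ₂ cos Δλ = +0.0166
initial course = atan2(N, D) = 271.13°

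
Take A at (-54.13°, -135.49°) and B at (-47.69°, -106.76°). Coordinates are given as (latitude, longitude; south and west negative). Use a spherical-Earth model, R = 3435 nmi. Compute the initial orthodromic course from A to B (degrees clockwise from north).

82.1°

N = sin Δλ·cos φ₂ = +0.3236;  D = cos φ₁ sin φ₂ − sin φ₁ cos φ₂ cos Δλ = +0.0450
initial course = atan2(N, D) = 82.08°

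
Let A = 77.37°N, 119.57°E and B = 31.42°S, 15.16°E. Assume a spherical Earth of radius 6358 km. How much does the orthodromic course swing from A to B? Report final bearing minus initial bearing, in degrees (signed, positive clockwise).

Initial bearing θ₁ = atan2(sin Δλ cos φ₂, cos φ₁ sin φ₂ − sin φ₁ cos φ₂ cos Δλ) = 276.44°
Final bearing θ₂ = (initial bearing from the destination back to the start) + 180° = 194.75°
Δθ = θ₂ − θ₁ = -81.7°

-81.7°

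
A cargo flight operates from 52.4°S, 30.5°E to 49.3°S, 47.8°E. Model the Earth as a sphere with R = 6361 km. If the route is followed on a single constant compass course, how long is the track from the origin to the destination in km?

Rhumb course C = atan2(Δλ, Δψ) with Δψ = ln[tan(π/4+φ₂/2)/tan(π/4+φ₁/2)] = +0.0857, Δλ = +0.3019 → C = 74.15°
d = R·|Δφ| / |cos C| = 6361·0.05411 / 0.27316 = 1260 km

1260 km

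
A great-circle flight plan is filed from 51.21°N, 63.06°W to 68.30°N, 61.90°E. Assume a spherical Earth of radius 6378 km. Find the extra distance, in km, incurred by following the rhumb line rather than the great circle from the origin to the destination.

1102 km

Great circle: cos σ = sin φ₁ sin φ₂ + cos φ₁ cos φ₂ cos Δλ,  σ = 0.9379 rad → d_gc = 5981.9 km
Rhumb line: Δψ = +0.6080, q = Δφ/Δψ = 0.4905, d_rh = R√(Δφ²+q²Δλ²) = 7083.9 km
Excess = 7083.9 − 5981.9 = 1102.0 ≈ 1102 km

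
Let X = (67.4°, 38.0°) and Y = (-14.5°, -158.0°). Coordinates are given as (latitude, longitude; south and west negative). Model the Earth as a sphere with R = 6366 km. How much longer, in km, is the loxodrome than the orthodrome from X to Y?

Great circle: cos σ = sin φ₁ sin φ₂ + cos φ₁ cos φ₂ cos Δλ,  σ = 2.2004 rad → d_gc = 14007.5 km
Rhumb line: Δψ = -1.8662, q = Δφ/Δψ = 0.7660, d_rh = R√(Δφ²+q²Δλ²) = 16661.6 km
Excess = 16661.6 − 14007.5 = 2654.1 ≈ 2654 km

2654 km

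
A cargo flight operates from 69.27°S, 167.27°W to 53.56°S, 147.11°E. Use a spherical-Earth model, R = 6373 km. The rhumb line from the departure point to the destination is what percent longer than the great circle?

2.1%

Great circle: σ = 0.4523 rad → d_gc = Rσ = 2882.5 km
Rhumb: Δφ = +0.2742, Δλ = -0.7962, Δψ = +0.5876, q = Δφ/Δψ = 0.4666 → d_rh = R√(Δφ²+q²Δλ²) = 2942.7 km
Excess = (2942.7 − 2882.5) / 2882.5 = 60.2 / 2882.5 = 2.09% ≈ 2.1%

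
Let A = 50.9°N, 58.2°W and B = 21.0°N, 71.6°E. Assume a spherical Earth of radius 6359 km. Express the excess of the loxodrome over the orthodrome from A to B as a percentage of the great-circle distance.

11.7%

Great circle: σ = 1.6697 rad → d_gc = Rσ = 10617.8 km
Rhumb: Δφ = -0.5219, Δλ = +2.2654, Δψ = -0.6603, q = Δφ/Δψ = 0.7903 → d_rh = R√(Δφ²+q²Δλ²) = 11858.5 km
Excess = (11858.5 − 10617.8) / 10617.8 = 1240.7 / 10617.8 = 11.69% ≈ 11.7%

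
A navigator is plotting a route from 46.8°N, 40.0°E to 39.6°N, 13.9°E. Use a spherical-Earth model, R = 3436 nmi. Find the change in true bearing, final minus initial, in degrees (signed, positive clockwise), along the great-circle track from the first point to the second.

-18.1°

Initial bearing θ₁ = atan2(sin Δλ cos φ₂, cos φ₁ sin φ₂ − sin φ₁ cos φ₂ cos Δλ) = 258.65°
Final bearing θ₂ = (initial bearing from the destination back to the start) + 180° = 240.58°
Δθ = θ₂ − θ₁ = -18.1°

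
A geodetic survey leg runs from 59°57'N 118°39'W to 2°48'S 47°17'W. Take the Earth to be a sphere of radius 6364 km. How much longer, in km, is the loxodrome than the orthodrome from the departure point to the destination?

191 km

Great circle: cos σ = sin φ₁ sin φ₂ + cos φ₁ cos φ₂ cos Δλ,  σ = 1.4530 rad → d_gc = 9246.9 km
Rhumb line: Δψ = -1.3641, q = Δφ/Δψ = 0.8029, d_rh = R√(Δφ²+q²Δλ²) = 9438.3 km
Excess = 9438.3 − 9246.9 = 191.4 ≈ 191 km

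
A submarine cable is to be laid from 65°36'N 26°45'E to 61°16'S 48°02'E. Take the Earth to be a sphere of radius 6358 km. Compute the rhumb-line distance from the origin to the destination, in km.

Rhumb course C = atan2(Δλ, Δψ) with Δψ = ln[tan(π/4+φ₂/2)/tan(π/4+φ₁/2)] = -2.8936, Δλ = +0.3715 → C = 172.68°
d = R·|Δφ| / |cos C| = 6358·2.21424 / 0.99186 = 14194 km

14194 km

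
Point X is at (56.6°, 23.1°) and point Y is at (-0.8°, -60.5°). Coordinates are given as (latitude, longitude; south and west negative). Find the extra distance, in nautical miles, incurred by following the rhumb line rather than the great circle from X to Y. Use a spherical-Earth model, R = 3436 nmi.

Great circle: cos σ = sin φ₁ sin φ₂ + cos φ₁ cos φ₂ cos Δλ,  σ = 1.5211 rad → d_gc = 5226.4 nmi
Rhumb line: Δψ = -1.2179, q = Δφ/Δψ = 0.8226, d_rh = R√(Δφ²+q²Δλ²) = 5371.8 nmi
Excess = 5371.8 − 5226.4 = 145.4 ≈ 145 nmi

145 nmi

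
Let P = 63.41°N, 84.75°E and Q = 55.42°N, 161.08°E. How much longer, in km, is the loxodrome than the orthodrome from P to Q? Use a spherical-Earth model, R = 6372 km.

Great circle: cos σ = sin φ₁ sin φ₂ + cos φ₁ cos φ₂ cos Δλ,  σ = 0.6497 rad → d_gc = 4139.6 km
Rhumb line: Δψ = -0.2756, q = Δφ/Δψ = 0.5060, d_rh = R√(Δφ²+q²Δλ²) = 4386.6 km
Excess = 4386.6 − 4139.6 = 247.0 ≈ 247 km

247 km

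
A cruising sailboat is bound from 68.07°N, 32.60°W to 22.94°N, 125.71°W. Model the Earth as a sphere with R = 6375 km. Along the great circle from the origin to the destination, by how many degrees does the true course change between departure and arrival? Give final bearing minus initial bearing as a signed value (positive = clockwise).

-78.4°

At departure: θ₁ = atan2(sin Δλ cos φ₂, cos φ₁ sin φ₂ − sin φ₁ cos φ₂ cos Δλ) = 281.79°
At arrival: θ₂ = atan2(sin Δλ cos φ₁, −cos φ₂ sin φ₁ + sin φ₂ cos φ₁ cos Δλ) = 203.39°
Δθ = θ₂ − θ₁ = -78.4°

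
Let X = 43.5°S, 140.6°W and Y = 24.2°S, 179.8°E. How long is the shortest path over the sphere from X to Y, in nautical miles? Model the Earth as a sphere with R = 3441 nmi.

Haversine: a = sin²(Δφ/2)+cos φ₁ cos φ₂ sin²(Δλ/2) = 0.10402;  σ = 2·atan2(√a,√(1−a))
σ = 37.630° → d = Rσ = 3441·0.65677 = 2260 nmi

2260 nmi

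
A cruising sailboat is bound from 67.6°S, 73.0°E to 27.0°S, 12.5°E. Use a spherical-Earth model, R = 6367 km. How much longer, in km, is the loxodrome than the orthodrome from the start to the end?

Great circle: cos σ = sin φ₁ sin φ₂ + cos φ₁ cos φ₂ cos Δλ,  σ = 0.9435 rad → d_gc = 6007.5 km
Rhumb line: Δψ = +1.1297, q = Δφ/Δψ = 0.6272, d_rh = R√(Δφ²+q²Δλ²) = 6175.5 km
Excess = 6175.5 − 6007.5 = 168.0 ≈ 168 km

168 km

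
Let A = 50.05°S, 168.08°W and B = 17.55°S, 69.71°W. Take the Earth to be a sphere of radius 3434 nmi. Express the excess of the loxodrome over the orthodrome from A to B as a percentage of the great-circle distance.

Great circle: σ = 1.4283 rad → d_gc = Rσ = 4904.7 nmi
Rhumb: Δφ = +0.5672, Δλ = +1.7169, Δψ = +0.7008, q = Δφ/Δψ = 0.8094 → d_rh = R√(Δφ²+q²Δλ²) = 5154.1 nmi
Excess = (5154.1 − 4904.7) / 4904.7 = 249.4 / 4904.7 = 5.08% ≈ 5.1%

5.1%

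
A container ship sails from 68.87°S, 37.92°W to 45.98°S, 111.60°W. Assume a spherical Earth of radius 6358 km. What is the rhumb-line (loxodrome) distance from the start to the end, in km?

4928 km

Δψ = ln[tan(π/4+φ₂/2)/tan(π/4+φ₁/2)] = +0.7735;  Δφ = +0.3995 rad,  Δλ = -1.2860 rad
q = Δφ/Δψ = 0.5165
d = R·√(Δφ² + q²Δλ²) = 6358·0.77509 = 4928 km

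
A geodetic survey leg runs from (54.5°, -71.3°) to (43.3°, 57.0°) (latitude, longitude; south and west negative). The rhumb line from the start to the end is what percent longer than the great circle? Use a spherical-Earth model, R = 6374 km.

Great circle: σ = 1.2699 rad → d_gc = Rσ = 8094.2 km
Rhumb: Δφ = -0.1955, Δλ = +2.2393, Δψ = -0.2991, q = Δφ/Δψ = 0.6536 → d_rh = R√(Δφ²+q²Δλ²) = 9411.1 km
Excess = (9411.1 − 8094.2) / 8094.2 = 1316.9 / 8094.2 = 16.27% ≈ 16.3%

16.3%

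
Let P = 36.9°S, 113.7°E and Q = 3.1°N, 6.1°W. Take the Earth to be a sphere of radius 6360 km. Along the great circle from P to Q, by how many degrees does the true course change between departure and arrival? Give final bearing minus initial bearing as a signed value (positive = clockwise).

Initial bearing θ₁ = atan2(sin Δλ cos φ₂, cos φ₁ sin φ₂ − sin φ₁ cos φ₂ cos Δλ) = 253.62°
Final bearing θ₂ = (initial bearing from the destination back to the start) + 180° = 309.79°
Δθ = θ₂ − θ₁ = +56.2°

+56.2°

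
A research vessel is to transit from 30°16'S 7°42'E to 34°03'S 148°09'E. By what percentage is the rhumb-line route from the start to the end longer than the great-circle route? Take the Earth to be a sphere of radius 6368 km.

Great circle: σ = 1.8437 rad → d_gc = Rσ = 11741.0 km
Rhumb: Δφ = -0.0660, Δλ = +2.4513, Δψ = -0.0780, q = Δφ/Δψ = 0.8463 → d_rh = R√(Δφ²+q²Δλ²) = 13217.5 km
Excess = (13217.5 − 11741.0) / 11741.0 = 1476.5 / 11741.0 = 12.58% ≈ 12.6%

12.6%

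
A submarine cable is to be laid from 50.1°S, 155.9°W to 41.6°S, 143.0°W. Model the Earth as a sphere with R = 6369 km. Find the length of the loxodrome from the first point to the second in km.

1373 km

Δψ = ln[tan(π/4+φ₂/2)/tan(π/4+φ₁/2)] = +0.2136;  Δφ = +0.1484 rad,  Δλ = +0.2251 rad
q = Δφ/Δψ = 0.6945
d = R·√(Δφ² + q²Δλ²) = 6369·0.21555 = 1373 km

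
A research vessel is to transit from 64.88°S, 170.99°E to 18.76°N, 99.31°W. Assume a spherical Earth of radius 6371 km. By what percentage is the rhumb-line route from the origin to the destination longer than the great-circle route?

Great circle: σ = 1.8641 rad → d_gc = Rσ = 11876.0 km
Rhumb: Δφ = +1.4598, Δλ = +1.5656, Δψ = +1.8349, q = Δφ/Δψ = 0.7956 → d_rh = R√(Δφ²+q²Δλ²) = 12225.4 km
Excess = (12225.4 − 11876.0) / 11876.0 = 349.4 / 11876.0 = 2.94% ≈ 2.9%

2.9%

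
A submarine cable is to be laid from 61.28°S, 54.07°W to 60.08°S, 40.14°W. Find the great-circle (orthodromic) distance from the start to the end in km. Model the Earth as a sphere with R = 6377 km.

cos σ = sin φ₁ sin φ₂ + cos φ₁ cos φ₂ cos Δλ
      = sin(-61.28°)sin(-60.08°) + cos(-61.28°)cos(-60.08°)cos(13.93°) = 0.9927
σ = 6.912° → d = Rσ = 6377·0.12064 = 769 km

769 km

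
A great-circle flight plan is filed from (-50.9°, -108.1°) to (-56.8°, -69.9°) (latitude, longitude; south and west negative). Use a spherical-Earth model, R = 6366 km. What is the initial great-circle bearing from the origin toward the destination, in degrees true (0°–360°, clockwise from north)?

N = sin Δλ·cos φ₂ = +0.3386;  D = cos φ₁ sin φ₂ − sin φ₁ cos φ₂ cos Δλ = -0.1938
initial course = atan2(N, D) = 119.78°

119.8°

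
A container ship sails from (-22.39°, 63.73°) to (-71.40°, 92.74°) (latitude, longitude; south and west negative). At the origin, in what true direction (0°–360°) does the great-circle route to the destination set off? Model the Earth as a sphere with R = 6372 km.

θ = atan2( sin Δλ·cos φ₂ ,  cos φ₁ sin φ₂ − sin φ₁ cos φ₂ cos Δλ )
  = atan2(+0.1547, -0.7701) = 168.64°

168.6°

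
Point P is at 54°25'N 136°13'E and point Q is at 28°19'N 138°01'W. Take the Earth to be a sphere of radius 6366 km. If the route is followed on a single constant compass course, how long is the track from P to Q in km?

7568 km

Δψ = ln[tan(π/4+φ₂/2)/tan(π/4+φ₁/2)] = -0.6210;  Δφ = -0.4555 rad,  Δλ = +1.4969 rad
q = Δφ/Δψ = 0.7336
d = R·√(Δφ² + q²Δλ²) = 6366·1.18887 = 7568 km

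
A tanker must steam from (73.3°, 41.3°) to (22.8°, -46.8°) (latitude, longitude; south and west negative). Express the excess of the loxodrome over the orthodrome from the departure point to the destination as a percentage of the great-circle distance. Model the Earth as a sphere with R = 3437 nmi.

Great circle: σ = 1.1810 rad → d_gc = Rσ = 4059.3 nmi
Rhumb: Δφ = -0.8814, Δλ = -1.5376, Δψ = -1.5100, q = Δφ/Δψ = 0.5837 → d_rh = R√(Δφ²+q²Δλ²) = 4323.5 nmi
Excess = (4323.5 − 4059.3) / 4059.3 = 264.2 / 4059.3 = 6.51% ≈ 6.5%

6.5%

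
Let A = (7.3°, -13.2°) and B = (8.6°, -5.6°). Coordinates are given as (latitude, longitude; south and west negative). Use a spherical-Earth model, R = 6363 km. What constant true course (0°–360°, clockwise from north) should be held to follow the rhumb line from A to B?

80.2°

Meridional parts: M(φ₁)=+0.1278, M(φ₂)=+0.1507 → ΔM = +0.0229;  Δλ = +0.1326 rad
tan C = Δλ / ΔM = +5.7898 → C = 80.20°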